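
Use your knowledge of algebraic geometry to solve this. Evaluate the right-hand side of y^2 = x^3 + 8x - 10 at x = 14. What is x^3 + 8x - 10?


Compute x^3 + 8x - 10 at x = 14:
x^3 = 14^3 = 2744
8*x = 8*14 = 112
Sum: 2744 + 112 - 10 = 2846

2846


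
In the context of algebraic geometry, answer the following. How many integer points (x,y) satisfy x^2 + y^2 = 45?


Systematically check integer values of x where x^2 <= 45.
For each valid x, check if 45 - x^2 is a perfect square.
x=3: 45 - 9 = 36, sqrt = 6 (valid)
x=6: 45 - 36 = 9, sqrt = 3 (valid)
Total integer solutions found: 8

8


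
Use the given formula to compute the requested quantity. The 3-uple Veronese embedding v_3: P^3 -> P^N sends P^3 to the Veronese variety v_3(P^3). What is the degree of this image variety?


The Veronese variety v_3(P^3) has degree d^r.
d^r = 3^3 = 27

27


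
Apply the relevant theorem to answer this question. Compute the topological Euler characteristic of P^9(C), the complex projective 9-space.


The complex projective space P^9 has one cell in each even real dimension 0, 2, ..., 18.
The cohomology groups are H^{2k}(P^9) = Z for k = 0,...,9, and 0 otherwise.
Euler characteristic = sum of Betti numbers = 1 per even-dimensional cohomology group.
chi(P^9) = 9 + 1 = 10

10


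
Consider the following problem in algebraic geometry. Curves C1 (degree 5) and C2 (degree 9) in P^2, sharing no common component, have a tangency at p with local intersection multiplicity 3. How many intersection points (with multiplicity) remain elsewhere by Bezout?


By Bezout's theorem, the total intersection number is d1 * d2.
Total = 5 * 9 = 45
Intersection multiplicity at p = 3
Remaining intersections = 45 - 3 = 42

42


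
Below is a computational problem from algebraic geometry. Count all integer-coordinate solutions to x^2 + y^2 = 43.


Systematically check integer values of x where x^2 <= 43.
For each valid x, check if 43 - x^2 is a perfect square.
Total integer solutions found: 0

0


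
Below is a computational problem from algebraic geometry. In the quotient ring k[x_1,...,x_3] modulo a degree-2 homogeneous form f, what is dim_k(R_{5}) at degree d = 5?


For R = k[x_1,...,x_n]/(f) with f homogeneous of degree e:
The Hilbert series is (1 - t^e)/(1 - t)^n.
So h(d) = C(d+n-1, n-1) - C(d-e+n-1, n-1) for d >= e.
With n=3, e=2, d=5:
C(5+3-1, 3-1) = C(7, 2) = 21
C(5-2+3-1, 3-1) = C(5, 2) = 10
h(5) = 21 - 10 = 11

11


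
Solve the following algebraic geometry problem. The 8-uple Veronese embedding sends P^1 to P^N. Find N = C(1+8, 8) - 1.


The Veronese embedding v_d: P^n -> P^N maps each point to all
degree-d monomials in n+1 homogeneous coordinates.
N = C(n+d, d) - 1
N = C(1+8, 8) - 1
N = C(9, 8) - 1
C(9, 8) = 9
N = 9 - 1 = 8

8


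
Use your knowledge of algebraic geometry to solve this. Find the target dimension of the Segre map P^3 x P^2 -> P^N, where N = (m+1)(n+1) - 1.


The Segre embedding maps P^m x P^n into P^N via
all products of coordinates from each factor.
N = (m+1)(n+1) - 1
N = (3+1)(2+1) - 1
N = 4*3 - 1
N = 12 - 1 = 11

11


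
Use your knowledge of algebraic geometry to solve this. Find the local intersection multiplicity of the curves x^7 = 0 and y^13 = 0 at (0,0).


The intersection multiplicity of V(x^a) and V(y^b) at the origin is:
I(O; V(x^7), V(y^13)) = dim_k(k[x,y]/(x^7, y^13))
A basis for k[x,y]/(x^7, y^13) is the set of monomials x^i * y^j
where 0 <= i < 7 and 0 <= j < 13.
The number of such monomials is 7 * 13 = 91

91


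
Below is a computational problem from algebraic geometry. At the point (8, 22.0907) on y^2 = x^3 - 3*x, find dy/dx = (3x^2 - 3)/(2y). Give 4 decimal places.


Using implicit differentiation of y^2 = x^3 - 3*x:
2y * dy/dx = 3x^2 - 3
dy/dx = (3x^2 - 3)/(2y)
Numerator: 3*8^2 - 3 = 189
Denominator: 2*22.0907 = 44.1814
dy/dx = 189/44.1814 = 4.2778

4.2778


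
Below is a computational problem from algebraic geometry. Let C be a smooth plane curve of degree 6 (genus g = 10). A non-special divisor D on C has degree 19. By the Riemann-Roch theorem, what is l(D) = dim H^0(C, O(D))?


First, compute the genus of a smooth plane curve of degree 6:
g = (d-1)(d-2)/2 = (6-1)(6-2)/2 = 10
For a non-special divisor D (i.e., h^1(D) = 0), Riemann-Roch gives:
l(D) = deg(D) - g + 1
Since deg(D) = 19 >= 2g - 1 = 19, D is non-special.
l(D) = 19 - 10 + 1 = 10

10


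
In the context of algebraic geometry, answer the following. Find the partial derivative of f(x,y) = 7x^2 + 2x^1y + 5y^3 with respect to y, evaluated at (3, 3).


df/dy = 2*x^1 + 3*5*y^2
At (3,3): 2*3^1 + 3*5*3^2
= 6 + 135
= 141

141


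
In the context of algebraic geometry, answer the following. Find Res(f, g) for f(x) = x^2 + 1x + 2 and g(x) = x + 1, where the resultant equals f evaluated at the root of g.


For Res(f, x - c), we evaluate f at x = c.
f(-1) = (-1)^2 + 1*(-1) + 2
= 1 - 1 + 2
= 0 + 2 = 2
Res(f, g) = 2

2


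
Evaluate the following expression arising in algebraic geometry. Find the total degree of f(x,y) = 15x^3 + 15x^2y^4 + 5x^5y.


Examine each term for its total degree (sum of exponents).
  Term '15x^3' has total degree 3+0 = 3.
  Term '15x^2y^4' has total degree 2+4 = 6.
  Term '5x^5y' has total degree 5+1 = 6.
The maximum total degree among all terms is 6.

6


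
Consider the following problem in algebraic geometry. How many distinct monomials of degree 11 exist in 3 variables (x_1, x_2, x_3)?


The number of degree-11 monomials in 3 variables is C(d+n-1, n-1).
= C(11+3-1, 3-1) = C(13, 2)
= 78

78


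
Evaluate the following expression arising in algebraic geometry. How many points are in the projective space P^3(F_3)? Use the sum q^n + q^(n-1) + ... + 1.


P^3(F_3) has (q^(n+1) - 1)/(q - 1) points.
= 3^3 + 3^2 + 3^1 + 3^0
= 27 + 9 + 3 + 1
= 40

40


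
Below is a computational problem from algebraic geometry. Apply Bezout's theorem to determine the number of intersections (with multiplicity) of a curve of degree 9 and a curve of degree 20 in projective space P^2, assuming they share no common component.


Bezout's theorem states the intersection count equals the product of degrees.
Intersection count = 9 * 20 = 180

180


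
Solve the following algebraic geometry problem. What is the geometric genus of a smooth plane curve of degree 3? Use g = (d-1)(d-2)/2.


Using the genus formula for smooth plane curves:
g = (d-1)(d-2)/2
g = (3-1)(3-2)/2
g = 2*1/2
g = 2/2 = 1

1


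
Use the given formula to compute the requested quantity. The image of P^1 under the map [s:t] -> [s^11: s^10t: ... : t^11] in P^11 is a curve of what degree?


The rational normal curve in P^11 is the image of P^1 under the 11-uple Veronese.
A general hyperplane in P^11 pulls back to a degree-11 form on P^1, which has 11 zeros,
so the curve meets a general hyperplane in 11 points. Degree = 11.

11


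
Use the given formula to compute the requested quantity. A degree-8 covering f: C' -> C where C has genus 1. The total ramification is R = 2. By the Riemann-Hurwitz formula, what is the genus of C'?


Riemann-Hurwitz formula: 2g' - 2 = d(2g - 2) + R
Given: d = 8, g = 1, R = 2
2g' - 2 = 8*(2*1 - 2) + 2
2g' - 2 = 8*0 + 2
2g' - 2 = 0 + 2 = 2
2g' = 4
g' = 2

2


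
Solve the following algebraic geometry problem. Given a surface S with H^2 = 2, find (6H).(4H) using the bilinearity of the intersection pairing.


Using bilinearity of the intersection pairing on a surface S:
(aH).(bH) = ab * (H.H)
We have H^2 = 2.
D.E = (6H).(4H) = 6*4*2
= 24*2
= 48

48


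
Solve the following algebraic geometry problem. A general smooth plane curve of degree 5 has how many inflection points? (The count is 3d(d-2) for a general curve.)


For a general smooth plane curve C of degree d, the inflection points are
the intersection of C with its Hessian curve, which has degree 3(d-2).
By Bezout, the total intersection number is d * 3(d-2) = 5 * 9 = 45.
For a general curve every flex is ordinary, so each contributes
multiplicity 1 to C·Hess(C), and the number of distinct inflection
points is 3d(d-2).
Inflection points = 3*5*(5-2) = 3*5*3 = 45

45


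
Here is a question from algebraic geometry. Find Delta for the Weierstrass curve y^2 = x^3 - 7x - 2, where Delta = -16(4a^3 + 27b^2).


Compute each component:
4a^3 = 4*(-7)^3 = 4*(-343) = -1372
27b^2 = 27*(-2)^2 = 27*4 = 108
4a^3 + 27b^2 = -1372 + 108 = -1264
Delta = -16*(-1264) = 20224

20224


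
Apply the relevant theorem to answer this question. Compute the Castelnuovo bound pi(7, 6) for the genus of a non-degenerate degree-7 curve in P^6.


Castelnuovo's bound: write d - 1 = m(r-1) + epsilon with 0 <= epsilon < r-1.
d - 1 = 7 - 1 = 6
r - 1 = 6 - 1 = 5
6 = 1*5 + 1, so m = 1, epsilon = 1
pi(d, r) = m(m-1)(r-1)/2 + m*epsilon
= 1*0*5/2 + 1*1
= 0/2 + 1
= 0 + 1 = 1

1


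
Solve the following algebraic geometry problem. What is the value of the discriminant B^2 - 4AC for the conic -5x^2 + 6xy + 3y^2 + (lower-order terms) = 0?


The discriminant of a conic Ax^2 + Bxy + Cy^2 + ... = 0 is B^2 - 4AC.
B^2 = 6^2 = 36
4AC = 4*(-5)*3 = -60
Discriminant = 36 + 60 = 96

96


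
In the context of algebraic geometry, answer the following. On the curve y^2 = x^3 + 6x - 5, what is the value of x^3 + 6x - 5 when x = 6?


Compute x^3 + 6x - 5 at x = 6:
x^3 = 6^3 = 216
6*x = 6*6 = 36
Sum: 216 + 36 - 5 = 247

247


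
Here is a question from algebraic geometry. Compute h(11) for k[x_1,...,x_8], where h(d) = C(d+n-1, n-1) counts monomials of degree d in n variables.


The Hilbert function for the polynomial ring in 8 variables is:
h(d) = C(d+n-1, n-1)
h(11) = C(11+8-1, 8-1) = C(18, 7)
= 18! / (7! * 11!)
= 31824

31824


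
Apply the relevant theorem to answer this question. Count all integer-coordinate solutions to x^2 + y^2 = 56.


Systematically check integer values of x where x^2 <= 56.
For each valid x, check if 56 - x^2 is a perfect square.
Total integer solutions found: 0

0


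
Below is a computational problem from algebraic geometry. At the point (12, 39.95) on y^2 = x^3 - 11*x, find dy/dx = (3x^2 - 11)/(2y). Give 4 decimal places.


Using implicit differentiation of y^2 = x^3 - 11*x:
2y * dy/dx = 3x^2 - 11
dy/dx = (3x^2 - 11)/(2y)
Numerator: 3*12^2 - 11 = 421
Denominator: 2*39.95 = 79.9
dy/dx = 421/79.9 = 5.2691

5.2691


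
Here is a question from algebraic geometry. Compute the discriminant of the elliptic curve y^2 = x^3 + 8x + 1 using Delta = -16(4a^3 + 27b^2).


Compute each component:
4a^3 = 4*8^3 = 4*512 = 2048
27b^2 = 27*1^2 = 27*1 = 27
4a^3 + 27b^2 = 2048 + 27 = 2075
Delta = -16*2075 = -33200

-33200


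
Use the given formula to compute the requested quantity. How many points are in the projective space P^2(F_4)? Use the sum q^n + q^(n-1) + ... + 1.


P^2(F_4) has (q^(n+1) - 1)/(q - 1) points.
= 4^2 + 4^1 + 4^0
= 16 + 4 + 1
= 21

21


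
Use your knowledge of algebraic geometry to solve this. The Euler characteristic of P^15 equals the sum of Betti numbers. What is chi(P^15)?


The complex projective space P^15 has one cell in each even real dimension 0, 2, ..., 30.
The cohomology groups are H^{2k}(P^15) = Z for k = 0,...,15, and 0 otherwise.
Euler characteristic = sum of Betti numbers = 1 per even-dimensional cohomology group.
chi(P^15) = 15 + 1 = 16

16


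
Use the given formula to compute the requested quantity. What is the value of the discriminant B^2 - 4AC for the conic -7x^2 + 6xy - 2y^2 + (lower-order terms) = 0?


The discriminant of a conic Ax^2 + Bxy + Cy^2 + ... = 0 is B^2 - 4AC.
B^2 = 6^2 = 36
4AC = 4*(-7)*(-2) = 56
Discriminant = 36 - 56 = -20

-20


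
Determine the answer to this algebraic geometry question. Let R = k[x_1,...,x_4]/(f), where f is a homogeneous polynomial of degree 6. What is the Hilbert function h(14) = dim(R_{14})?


For R = k[x_1,...,x_n]/(f) with f homogeneous of degree e:
The Hilbert series is (1 - t^e)/(1 - t)^n.
So h(d) = C(d+n-1, n-1) - C(d-e+n-1, n-1) for d >= e.
With n=4, e=6, d=14:
C(14+4-1, 4-1) = C(17, 3) = 680
C(14-6+4-1, 4-1) = C(11, 3) = 165
h(14) = 680 - 165 = 515

515


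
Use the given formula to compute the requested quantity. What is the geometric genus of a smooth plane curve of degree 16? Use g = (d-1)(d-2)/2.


Using the genus formula for smooth plane curves:
g = (d-1)(d-2)/2
g = (16-1)(16-2)/2
g = 15*14/2
g = 210/2 = 105

105


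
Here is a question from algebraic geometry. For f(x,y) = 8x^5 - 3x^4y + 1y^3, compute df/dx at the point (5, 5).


df/dx = 5*8*x^4 + 4*(-3)*x^3*y
At (5,5): 5*8*5^4 + 4*(-3)*5^3*5
= 25000 - 7500
= 17500

17500


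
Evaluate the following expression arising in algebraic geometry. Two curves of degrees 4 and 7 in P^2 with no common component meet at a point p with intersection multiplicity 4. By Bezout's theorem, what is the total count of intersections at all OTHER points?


By Bezout's theorem, the total intersection number is d1 * d2.
Total = 4 * 7 = 28
Intersection multiplicity at p = 4
Remaining intersections = 28 - 4 = 24

24


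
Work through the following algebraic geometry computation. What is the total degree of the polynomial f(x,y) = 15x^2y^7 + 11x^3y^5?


Examine each term for its total degree (sum of exponents).
  Term '15x^2y^7' has total degree 2+7 = 9.
  Term '11x^3y^5' has total degree 3+5 = 8.
The maximum total degree among all terms is 9.

9


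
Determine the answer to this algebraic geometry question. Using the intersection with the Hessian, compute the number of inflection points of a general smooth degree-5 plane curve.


For a general smooth plane curve C of degree d, the inflection points are
the intersection of C with its Hessian curve, which has degree 3(d-2).
By Bezout, the total intersection number is d * 3(d-2) = 5 * 9 = 45.
For a general curve every flex is ordinary, so each contributes
multiplicity 1 to C·Hess(C), and the number of distinct inflection
points is 3d(d-2).
Inflection points = 3*5*(5-2) = 3*5*3 = 45

45


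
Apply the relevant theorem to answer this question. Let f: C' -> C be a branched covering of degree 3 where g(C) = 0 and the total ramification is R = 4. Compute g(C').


Riemann-Hurwitz formula: 2g' - 2 = d(2g - 2) + R
Given: d = 3, g = 0, R = 4
2g' - 2 = 3*(2*0 - 2) + 4
2g' - 2 = 3*(-2) + 4
2g' - 2 = -6 + 4 = -2
2g' = 0
g' = 0

0


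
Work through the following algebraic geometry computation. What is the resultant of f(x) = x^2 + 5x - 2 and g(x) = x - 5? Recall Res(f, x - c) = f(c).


For Res(f, x - c), we evaluate f at x = c.
f(5) = 5^2 + 5*5 - 2
= 25 + 25 - 2
= 50 - 2 = 48
Res(f, g) = 48

48


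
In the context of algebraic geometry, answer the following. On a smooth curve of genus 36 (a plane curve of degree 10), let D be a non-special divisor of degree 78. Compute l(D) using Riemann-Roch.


First, compute the genus of a smooth plane curve of degree 10:
g = (d-1)(d-2)/2 = (10-1)(10-2)/2 = 36
For a non-special divisor D (i.e., h^1(D) = 0), Riemann-Roch gives:
l(D) = deg(D) - g + 1
Since deg(D) = 78 >= 2g - 1 = 71, D is non-special.
l(D) = 78 - 36 + 1 = 43

43


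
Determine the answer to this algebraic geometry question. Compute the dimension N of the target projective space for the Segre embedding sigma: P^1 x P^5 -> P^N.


The Segre embedding maps P^m x P^n into P^N via
all products of coordinates from each factor.
N = (m+1)(n+1) - 1
N = (1+1)(5+1) - 1
N = 2*6 - 1
N = 12 - 1 = 11

11


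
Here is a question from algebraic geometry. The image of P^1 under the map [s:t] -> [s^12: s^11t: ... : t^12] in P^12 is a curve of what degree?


The rational normal curve in P^12 is the image of P^1 under the 12-uple Veronese.
A general hyperplane in P^12 pulls back to a degree-12 form on P^1, which has 12 zeros,
so the curve meets a general hyperplane in 12 points. Degree = 12.

12


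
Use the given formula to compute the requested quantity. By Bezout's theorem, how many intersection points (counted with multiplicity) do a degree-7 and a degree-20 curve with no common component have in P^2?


Bezout's theorem states the intersection count equals the product of degrees.
Intersection count = 7 * 20 = 140

140


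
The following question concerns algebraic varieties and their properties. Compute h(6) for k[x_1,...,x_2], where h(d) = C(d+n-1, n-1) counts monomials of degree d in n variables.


The Hilbert function for the polynomial ring in 2 variables is:
h(d) = C(d+n-1, n-1)
h(6) = C(6+2-1, 2-1) = C(7, 1)
= 7! / (1! * 6!)
= 7

7


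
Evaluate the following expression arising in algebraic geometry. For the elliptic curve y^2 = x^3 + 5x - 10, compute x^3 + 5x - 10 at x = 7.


Compute x^3 + 5x - 10 at x = 7:
x^3 = 7^3 = 343
5*x = 5*7 = 35
Sum: 343 + 35 - 10 = 368

368


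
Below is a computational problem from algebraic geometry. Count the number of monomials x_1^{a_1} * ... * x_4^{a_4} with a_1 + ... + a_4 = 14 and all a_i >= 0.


The number of degree-14 monomials in 4 variables is C(d+n-1, n-1).
= C(14+4-1, 4-1) = C(17, 3)
= 680

680


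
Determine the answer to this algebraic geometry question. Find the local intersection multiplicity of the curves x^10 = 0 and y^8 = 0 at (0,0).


The intersection multiplicity of V(x^a) and V(y^b) at the origin is:
I(O; V(x^10), V(y^8)) = dim_k(k[x,y]/(x^10, y^8))
A basis for k[x,y]/(x^10, y^8) is the set of monomials x^i * y^j
where 0 <= i < 10 and 0 <= j < 8.
The number of such monomials is 10 * 8 = 80

80


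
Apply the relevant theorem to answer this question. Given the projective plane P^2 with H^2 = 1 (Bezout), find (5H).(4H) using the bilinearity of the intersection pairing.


Using bilinearity of the intersection pairing on the projective plane P^2:
(aH).(bH) = ab * (H.H)
We have H^2 = 1 (Bezout).
D.E = (5H).(4H) = 5*4*1
= 20*1
= 20

20


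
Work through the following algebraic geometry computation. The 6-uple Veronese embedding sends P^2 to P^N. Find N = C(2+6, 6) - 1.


The Veronese embedding v_d: P^n -> P^N maps each point to all
degree-d monomials in n+1 homogeneous coordinates.
N = C(n+d, d) - 1
N = C(2+6, 6) - 1
N = C(8, 6) - 1
C(8, 6) = 28
N = 28 - 1 = 27

27


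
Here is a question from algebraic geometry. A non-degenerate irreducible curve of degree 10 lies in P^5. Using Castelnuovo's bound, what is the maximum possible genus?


Castelnuovo's bound: write d - 1 = m(r-1) + epsilon with 0 <= epsilon < r-1.
d - 1 = 10 - 1 = 9
r - 1 = 5 - 1 = 4
9 = 2*4 + 1, so m = 2, epsilon = 1
pi(d, r) = m(m-1)(r-1)/2 + m*epsilon
= 2*1*4/2 + 2*1
= 8/2 + 2
= 4 + 2 = 6

6


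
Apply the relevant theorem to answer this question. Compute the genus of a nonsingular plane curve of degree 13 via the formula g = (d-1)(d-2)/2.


Using the genus formula for smooth plane curves:
g = (d-1)(d-2)/2
g = (13-1)(13-2)/2
g = 12*11/2
g = 132/2 = 66

66


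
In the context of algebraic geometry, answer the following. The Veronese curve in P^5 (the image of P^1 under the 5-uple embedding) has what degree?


The rational normal curve in P^5 is the image of P^1 under the 5-uple Veronese.
A general hyperplane in P^5 pulls back to a degree-5 form on P^1, which has 5 zeros,
so the curve meets a general hyperplane in 5 points. Degree = 5.

5


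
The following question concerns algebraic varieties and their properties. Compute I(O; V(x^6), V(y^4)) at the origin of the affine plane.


The intersection multiplicity of V(x^a) and V(y^b) at the origin is:
I(O; V(x^6), V(y^4)) = dim_k(k[x,y]/(x^6, y^4))
A basis for k[x,y]/(x^6, y^4) is the set of monomials x^i * y^j
where 0 <= i < 6 and 0 <= j < 4.
The number of such monomials is 6 * 4 = 24

24


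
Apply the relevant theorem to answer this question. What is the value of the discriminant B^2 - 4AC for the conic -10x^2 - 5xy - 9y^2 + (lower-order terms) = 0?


The discriminant of a conic Ax^2 + Bxy + Cy^2 + ... = 0 is B^2 - 4AC.
B^2 = (-5)^2 = 25
4AC = 4*(-10)*(-9) = 360
Discriminant = 25 - 360 = -335

-335


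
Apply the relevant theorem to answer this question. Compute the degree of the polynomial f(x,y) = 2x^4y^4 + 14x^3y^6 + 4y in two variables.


Examine each term for its total degree (sum of exponents).
  Term '2x^4y^4' has total degree 4+4 = 8.
  Term '14x^3y^6' has total degree 3+6 = 9.
  Term '4y' has total degree 0+1 = 1.
The maximum total degree among all terms is 9.

9


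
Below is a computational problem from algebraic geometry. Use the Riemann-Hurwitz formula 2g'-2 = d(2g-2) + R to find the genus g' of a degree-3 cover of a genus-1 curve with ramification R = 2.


Riemann-Hurwitz formula: 2g' - 2 = d(2g - 2) + R
Given: d = 3, g = 1, R = 2
2g' - 2 = 3*(2*1 - 2) + 2
2g' - 2 = 3*0 + 2
2g' - 2 = 0 + 2 = 2
2g' = 4
g' = 2

2


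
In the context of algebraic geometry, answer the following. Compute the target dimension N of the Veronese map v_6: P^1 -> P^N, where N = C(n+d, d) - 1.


The Veronese embedding v_d: P^n -> P^N maps each point to all
degree-d monomials in n+1 homogeneous coordinates.
N = C(n+d, d) - 1
N = C(1+6, 6) - 1
N = C(7, 6) - 1
C(7, 6) = 7
N = 7 - 1 = 6

6


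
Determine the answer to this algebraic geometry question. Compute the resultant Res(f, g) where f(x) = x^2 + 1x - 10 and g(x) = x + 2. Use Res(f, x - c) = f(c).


For Res(f, x - c), we evaluate f at x = c.
f(-2) = (-2)^2 + 1*(-2) - 10
= 4 - 2 - 10
= 2 - 10 = -8
Res(f, g) = -8

-8


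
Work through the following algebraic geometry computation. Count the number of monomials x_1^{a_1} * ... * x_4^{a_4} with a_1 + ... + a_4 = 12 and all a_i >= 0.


The number of degree-12 monomials in 4 variables is C(d+n-1, n-1).
= C(12+4-1, 4-1) = C(15, 3)
= 455

455


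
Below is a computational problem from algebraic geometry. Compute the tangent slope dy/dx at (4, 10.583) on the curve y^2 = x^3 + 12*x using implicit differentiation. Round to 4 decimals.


Using implicit differentiation of y^2 = x^3 + 12*x:
2y * dy/dx = 3x^2 + 12
dy/dx = (3x^2 + 12)/(2y)
Numerator: 3*4^2 + 12 = 60
Denominator: 2*10.583 = 21.166
dy/dx = 60/21.166 = 2.8347

2.8347


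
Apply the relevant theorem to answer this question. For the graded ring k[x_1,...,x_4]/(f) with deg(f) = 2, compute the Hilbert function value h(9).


For R = k[x_1,...,x_n]/(f) with f homogeneous of degree e:
The Hilbert series is (1 - t^e)/(1 - t)^n.
So h(d) = C(d+n-1, n-1) - C(d-e+n-1, n-1) for d >= e.
With n=4, e=2, d=9:
C(9+4-1, 4-1) = C(12, 3) = 220
C(9-2+4-1, 4-1) = C(10, 3) = 120
h(9) = 220 - 120 = 100

100


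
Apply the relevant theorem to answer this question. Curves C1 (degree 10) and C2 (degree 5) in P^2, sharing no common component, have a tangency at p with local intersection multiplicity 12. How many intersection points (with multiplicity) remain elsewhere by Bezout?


By Bezout's theorem, the total intersection number is d1 * d2.
Total = 10 * 5 = 50
Intersection multiplicity at p = 12
Remaining intersections = 50 - 12 = 38

38


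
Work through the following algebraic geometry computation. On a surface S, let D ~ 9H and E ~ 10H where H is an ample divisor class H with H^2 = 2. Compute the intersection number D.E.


Using bilinearity of the intersection pairing on a surface S:
(aH).(bH) = ab * (H.H)
We have H^2 = 2.
D.E = (9H).(10H) = 9*10*2
= 90*2
= 180

180


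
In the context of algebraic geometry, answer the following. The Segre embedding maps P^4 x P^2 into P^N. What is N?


The Segre embedding maps P^m x P^n into P^N via
all products of coordinates from each factor.
N = (m+1)(n+1) - 1
N = (4+1)(2+1) - 1
N = 5*3 - 1
N = 15 - 1 = 14

14


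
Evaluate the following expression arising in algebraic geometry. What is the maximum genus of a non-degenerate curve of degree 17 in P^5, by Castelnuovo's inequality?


Castelnuovo's bound: write d - 1 = m(r-1) + epsilon with 0 <= epsilon < r-1.
d - 1 = 17 - 1 = 16
r - 1 = 5 - 1 = 4
16 = 4*4 + 0, so m = 4, epsilon = 0
pi(d, r) = m(m-1)(r-1)/2 + m*epsilon
= 4*3*4/2 + 4*0
= 48/2 + 0
= 24 + 0 = 24

24


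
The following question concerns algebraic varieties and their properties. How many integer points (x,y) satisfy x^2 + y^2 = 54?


Systematically check integer values of x where x^2 <= 54.
For each valid x, check if 54 - x^2 is a perfect square.
Total integer solutions found: 0

0


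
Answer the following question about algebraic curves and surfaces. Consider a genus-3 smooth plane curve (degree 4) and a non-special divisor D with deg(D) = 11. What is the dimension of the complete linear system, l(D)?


First, compute the genus of a smooth plane curve of degree 4:
g = (d-1)(d-2)/2 = (4-1)(4-2)/2 = 3
For a non-special divisor D (i.e., h^1(D) = 0), Riemann-Roch gives:
l(D) = deg(D) - g + 1
Since deg(D) = 11 >= 2g - 1 = 5, D is non-special.
l(D) = 11 - 3 + 1 = 9

9


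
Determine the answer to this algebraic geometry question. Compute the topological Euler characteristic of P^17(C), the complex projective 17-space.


The complex projective space P^17 has one cell in each even real dimension 0, 2, ..., 34.
The cohomology groups are H^{2k}(P^17) = Z for k = 0,...,17, and 0 otherwise.
Euler characteristic = sum of Betti numbers = 1 per even-dimensional cohomology group.
chi(P^17) = 17 + 1 = 18

18


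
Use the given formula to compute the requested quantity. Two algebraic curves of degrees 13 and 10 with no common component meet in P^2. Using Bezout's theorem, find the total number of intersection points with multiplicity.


Bezout's theorem states the intersection count equals the product of degrees.
Intersection count = 13 * 10 = 130

130


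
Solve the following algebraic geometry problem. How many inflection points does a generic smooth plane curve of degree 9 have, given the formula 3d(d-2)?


For a general smooth plane curve C of degree d, the inflection points are
the intersection of C with its Hessian curve, which has degree 3(d-2).
By Bezout, the total intersection number is d * 3(d-2) = 9 * 21 = 189.
For a general curve every flex is ordinary, so each contributes
multiplicity 1 to C·Hess(C), and the number of distinct inflection
points is 3d(d-2).
Inflection points = 3*9*(9-2) = 3*9*7 = 189

189


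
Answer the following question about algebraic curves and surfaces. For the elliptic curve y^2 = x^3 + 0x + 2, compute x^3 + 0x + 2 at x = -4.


Compute x^3 + 0x + 2 at x = -4:
x^3 = (-4)^3 = -64
0*x = 0*(-4) = 0
Sum: -64 + 0 + 2 = -62

-62


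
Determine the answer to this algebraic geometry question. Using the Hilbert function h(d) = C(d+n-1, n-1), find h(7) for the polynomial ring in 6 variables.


The Hilbert function for the polynomial ring in 6 variables is:
h(d) = C(d+n-1, n-1)
h(7) = C(7+6-1, 6-1) = C(12, 5)
= 12! / (5! * 7!)
= 792

792


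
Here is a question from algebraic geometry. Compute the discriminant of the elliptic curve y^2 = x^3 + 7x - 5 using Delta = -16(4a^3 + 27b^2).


Compute each component:
4a^3 = 4*7^3 = 4*343 = 1372
27b^2 = 27*(-5)^2 = 27*25 = 675
4a^3 + 27b^2 = 1372 + 675 = 2047
Delta = -16*2047 = -32752

-32752


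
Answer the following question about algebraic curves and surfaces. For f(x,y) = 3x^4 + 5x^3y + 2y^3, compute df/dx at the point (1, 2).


df/dx = 4*3*x^3 + 3*5*x^2*y
At (1,2): 4*3*1^3 + 3*5*1^2*2
= 12 + 30
= 42

42


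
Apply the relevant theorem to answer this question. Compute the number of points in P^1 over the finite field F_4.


P^1(F_4) has (q^(n+1) - 1)/(q - 1) points.
= 4^1 + 4^0
= 4 + 1
= 5

5


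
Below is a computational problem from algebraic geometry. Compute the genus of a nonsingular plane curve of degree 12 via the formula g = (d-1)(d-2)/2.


Using the genus formula for smooth plane curves:
g = (d-1)(d-2)/2
g = (12-1)(12-2)/2
g = 11*10/2
g = 110/2 = 55

55


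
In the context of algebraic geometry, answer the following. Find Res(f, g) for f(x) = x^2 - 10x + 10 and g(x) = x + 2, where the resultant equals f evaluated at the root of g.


For Res(f, x - c), we evaluate f at x = c.
f(-2) = (-2)^2 - 10*(-2) + 10
= 4 + 20 + 10
= 24 + 10 = 34
Res(f, g) = 34

34


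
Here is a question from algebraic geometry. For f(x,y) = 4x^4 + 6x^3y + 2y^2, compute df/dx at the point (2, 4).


df/dx = 4*4*x^3 + 3*6*x^2*y
At (2,4): 4*4*2^3 + 3*6*2^2*4
= 128 + 288
= 416

416


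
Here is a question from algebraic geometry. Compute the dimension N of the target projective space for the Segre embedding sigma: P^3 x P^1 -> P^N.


The Segre embedding maps P^m x P^n into P^N via
all products of coordinates from each factor.
N = (m+1)(n+1) - 1
N = (3+1)(1+1) - 1
N = 4*2 - 1
N = 8 - 1 = 7

7


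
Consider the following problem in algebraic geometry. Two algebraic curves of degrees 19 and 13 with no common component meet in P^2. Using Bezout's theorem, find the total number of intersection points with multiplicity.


Bezout's theorem states the intersection count equals the product of degrees.
Intersection count = 19 * 13 = 247

247


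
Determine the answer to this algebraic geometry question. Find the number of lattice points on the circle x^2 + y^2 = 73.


Systematically check integer values of x where x^2 <= 73.
For each valid x, check if 73 - x^2 is a perfect square.
x=3: 73 - 9 = 64, sqrt = 8 (valid)
x=8: 73 - 64 = 9, sqrt = 3 (valid)
Total integer solutions found: 8

8


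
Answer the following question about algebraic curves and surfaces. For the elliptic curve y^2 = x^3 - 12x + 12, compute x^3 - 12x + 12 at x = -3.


Compute x^3 - 12x + 12 at x = -3:
x^3 = (-3)^3 = -27
(-12)*x = (-12)*(-3) = 36
Sum: -27 + 36 + 12 = 21

21


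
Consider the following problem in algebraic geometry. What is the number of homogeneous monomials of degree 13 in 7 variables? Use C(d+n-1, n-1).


The number of degree-13 monomials in 7 variables is C(d+n-1, n-1).
= C(13+7-1, 7-1) = C(19, 6)
= 27132

27132


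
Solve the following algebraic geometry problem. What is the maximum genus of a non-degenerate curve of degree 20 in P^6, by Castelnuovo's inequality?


Castelnuovo's bound: write d - 1 = m(r-1) + epsilon with 0 <= epsilon < r-1.
d - 1 = 20 - 1 = 19
r - 1 = 6 - 1 = 5
19 = 3*5 + 4, so m = 3, epsilon = 4
pi(d, r) = m(m-1)(r-1)/2 + m*epsilon
= 3*2*5/2 + 3*4
= 30/2 + 12
= 15 + 12 = 27

27


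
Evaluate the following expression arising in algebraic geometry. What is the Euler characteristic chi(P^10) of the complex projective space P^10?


The complex projective space P^10 has one cell in each even real dimension 0, 2, ..., 20.
The cohomology groups are H^{2k}(P^10) = Z for k = 0,...,10, and 0 otherwise.
Euler characteristic = sum of Betti numbers = 1 per even-dimensional cohomology group.
chi(P^10) = 10 + 1 = 11

11


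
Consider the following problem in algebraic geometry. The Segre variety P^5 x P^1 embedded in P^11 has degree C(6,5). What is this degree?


The degree of the Segre variety P^5 x P^1 is C(m+n, m).
= C(6, 5)
= 6

6


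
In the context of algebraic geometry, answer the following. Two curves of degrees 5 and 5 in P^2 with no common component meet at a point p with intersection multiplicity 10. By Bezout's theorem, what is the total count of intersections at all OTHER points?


By Bezout's theorem, the total intersection number is d1 * d2.
Total = 5 * 5 = 25
Intersection multiplicity at p = 10
Remaining intersections = 25 - 10 = 15

15


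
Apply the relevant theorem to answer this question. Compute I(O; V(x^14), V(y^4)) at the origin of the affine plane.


The intersection multiplicity of V(x^a) and V(y^b) at the origin is:
I(O; V(x^14), V(y^4)) = dim_k(k[x,y]/(x^14, y^4))
A basis for k[x,y]/(x^14, y^4) is the set of monomials x^i * y^j
where 0 <= i < 14 and 0 <= j < 4.
The number of such monomials is 14 * 4 = 56

56


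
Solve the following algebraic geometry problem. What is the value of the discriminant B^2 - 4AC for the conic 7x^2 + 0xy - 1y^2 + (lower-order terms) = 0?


The discriminant of a conic Ax^2 + Bxy + Cy^2 + ... = 0 is B^2 - 4AC.
B^2 = 0^2 = 0
4AC = 4*7*(-1) = -28
Discriminant = 0 + 28 = 28

28


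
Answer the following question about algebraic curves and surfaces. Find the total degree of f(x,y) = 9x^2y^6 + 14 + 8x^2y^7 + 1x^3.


Examine each term for its total degree (sum of exponents).
  Term '9x^2y^6' has total degree 2+6 = 8.
  Term '14' has total degree 0+0 = 0.
  Term '8x^2y^7' has total degree 2+7 = 9.
  Term '1x^3' has total degree 3+0 = 3.
The maximum total degree among all terms is 9.

9


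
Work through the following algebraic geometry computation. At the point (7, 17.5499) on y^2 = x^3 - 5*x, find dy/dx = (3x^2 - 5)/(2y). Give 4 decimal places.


Using implicit differentiation of y^2 = x^3 - 5*x:
2y * dy/dx = 3x^2 - 5
dy/dx = (3x^2 - 5)/(2y)
Numerator: 3*7^2 - 5 = 142
Denominator: 2*17.5499 = 35.0998
dy/dx = 142/35.0998 = 4.0456

4.0456


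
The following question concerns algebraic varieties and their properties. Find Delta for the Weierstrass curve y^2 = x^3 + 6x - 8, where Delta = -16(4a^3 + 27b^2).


Compute each component:
4a^3 = 4*6^3 = 4*216 = 864
27b^2 = 27*(-8)^2 = 27*64 = 1728
4a^3 + 27b^2 = 864 + 1728 = 2592
Delta = -16*2592 = -41472

-41472


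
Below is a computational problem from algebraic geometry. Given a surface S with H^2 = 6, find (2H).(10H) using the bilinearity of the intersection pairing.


Using bilinearity of the intersection pairing on a surface S:
(aH).(bH) = ab * (H.H)
We have H^2 = 6.
D.E = (2H).(10H) = 2*10*6
= 20*6
= 120

120


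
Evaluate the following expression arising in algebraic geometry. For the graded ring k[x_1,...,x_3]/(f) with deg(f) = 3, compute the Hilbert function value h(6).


For R = k[x_1,...,x_n]/(f) with f homogeneous of degree e:
The Hilbert series is (1 - t^e)/(1 - t)^n.
So h(d) = C(d+n-1, n-1) - C(d-e+n-1, n-1) for d >= e.
With n=3, e=3, d=6:
C(6+3-1, 3-1) = C(8, 2) = 28
C(6-3+3-1, 3-1) = C(5, 2) = 10
h(6) = 28 - 10 = 18

18


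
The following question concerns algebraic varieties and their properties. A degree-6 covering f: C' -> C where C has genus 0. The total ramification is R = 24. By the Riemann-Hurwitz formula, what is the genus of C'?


Riemann-Hurwitz formula: 2g' - 2 = d(2g - 2) + R
Given: d = 6, g = 0, R = 24
2g' - 2 = 6*(2*0 - 2) + 24
2g' - 2 = 6*(-2) + 24
2g' - 2 = -12 + 24 = 12
2g' = 14
g' = 7

7


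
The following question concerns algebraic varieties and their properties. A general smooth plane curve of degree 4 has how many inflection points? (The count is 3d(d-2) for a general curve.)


For a general smooth plane curve C of degree d, the inflection points are
the intersection of C with its Hessian curve, which has degree 3(d-2).
By Bezout, the total intersection number is d * 3(d-2) = 4 * 6 = 24.
For a general curve every flex is ordinary, so each contributes
multiplicity 1 to C·Hess(C), and the number of distinct inflection
points is 3d(d-2).
Inflection points = 3*4*(4-2) = 3*4*2 = 24

24


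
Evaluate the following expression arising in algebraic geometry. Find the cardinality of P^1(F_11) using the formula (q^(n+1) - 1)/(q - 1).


P^1(F_11) has (q^(n+1) - 1)/(q - 1) points.
= 11^1 + 11^0
= 11 + 1
= 12

12


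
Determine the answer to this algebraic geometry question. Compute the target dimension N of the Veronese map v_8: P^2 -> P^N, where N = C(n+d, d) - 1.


The Veronese embedding v_d: P^n -> P^N maps each point to all
degree-d monomials in n+1 homogeneous coordinates.
N = C(n+d, d) - 1
N = C(2+8, 8) - 1
N = C(10, 8) - 1
C(10, 8) = 45
N = 45 - 1 = 44

44


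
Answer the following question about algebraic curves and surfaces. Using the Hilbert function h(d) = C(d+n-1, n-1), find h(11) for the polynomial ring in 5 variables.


The Hilbert function for the polynomial ring in 5 variables is:
h(d) = C(d+n-1, n-1)
h(11) = C(11+5-1, 5-1) = C(15, 4)
= 15! / (4! * 11!)
= 1365

1365


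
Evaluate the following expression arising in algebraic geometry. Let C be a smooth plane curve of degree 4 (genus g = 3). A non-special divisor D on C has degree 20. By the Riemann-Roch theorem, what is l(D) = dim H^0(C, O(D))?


First, compute the genus of a smooth plane curve of degree 4:
g = (d-1)(d-2)/2 = (4-1)(4-2)/2 = 3
For a non-special divisor D (i.e., h^1(D) = 0), Riemann-Roch gives:
l(D) = deg(D) - g + 1
Since deg(D) = 20 >= 2g - 1 = 5, D is non-special.
l(D) = 20 - 3 + 1 = 18

18


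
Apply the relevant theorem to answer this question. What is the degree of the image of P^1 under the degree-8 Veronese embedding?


The Veronese variety v_8(P^1) has degree d^r.
d^r = 8^1 = 8

8


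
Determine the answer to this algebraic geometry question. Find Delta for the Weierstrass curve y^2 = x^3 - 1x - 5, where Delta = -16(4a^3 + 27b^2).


Compute each component:
4a^3 = 4*(-1)^3 = 4*(-1) = -4
27b^2 = 27*(-5)^2 = 27*25 = 675
4a^3 + 27b^2 = -4 + 675 = 671
Delta = -16*671 = -10736

-10736


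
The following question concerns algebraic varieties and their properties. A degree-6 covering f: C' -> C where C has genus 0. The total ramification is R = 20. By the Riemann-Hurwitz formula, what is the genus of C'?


Riemann-Hurwitz formula: 2g' - 2 = d(2g - 2) + R
Given: d = 6, g = 0, R = 20
2g' - 2 = 6*(2*0 - 2) + 20
2g' - 2 = 6*(-2) + 20
2g' - 2 = -12 + 20 = 8
2g' = 10
g' = 5

5


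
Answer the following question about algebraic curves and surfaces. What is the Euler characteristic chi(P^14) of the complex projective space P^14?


The complex projective space P^14 has one cell in each even real dimension 0, 2, ..., 28.
The cohomology groups are H^{2k}(P^14) = Z for k = 0,...,14, and 0 otherwise.
Euler characteristic = sum of Betti numbers = 1 per even-dimensional cohomology group.
chi(P^14) = 14 + 1 = 15

15


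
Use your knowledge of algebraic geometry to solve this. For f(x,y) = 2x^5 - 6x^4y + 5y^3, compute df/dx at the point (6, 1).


df/dx = 5*2*x^4 + 4*(-6)*x^3*y
At (6,1): 5*2*6^4 + 4*(-6)*6^3*1
= 12960 - 5184
= 7776

7776


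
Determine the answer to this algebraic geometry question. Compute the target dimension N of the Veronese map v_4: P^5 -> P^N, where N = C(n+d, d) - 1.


The Veronese embedding v_d: P^n -> P^N maps each point to all
degree-d monomials in n+1 homogeneous coordinates.
N = C(n+d, d) - 1
N = C(5+4, 4) - 1
N = C(9, 4) - 1
C(9, 4) = 126
N = 126 - 1 = 125

125


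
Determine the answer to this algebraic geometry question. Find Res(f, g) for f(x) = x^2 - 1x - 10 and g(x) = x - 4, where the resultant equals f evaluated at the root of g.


For Res(f, x - c), we evaluate f at x = c.
f(4) = 4^2 - 1*4 - 10
= 16 - 4 - 10
= 12 - 10 = 2
Res(f, g) = 2

2


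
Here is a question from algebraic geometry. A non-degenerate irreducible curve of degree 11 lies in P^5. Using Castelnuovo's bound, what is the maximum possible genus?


Castelnuovo's bound: write d - 1 = m(r-1) + epsilon with 0 <= epsilon < r-1.
d - 1 = 11 - 1 = 10
r - 1 = 5 - 1 = 4
10 = 2*4 + 2, so m = 2, epsilon = 2
pi(d, r) = m(m-1)(r-1)/2 + m*epsilon
= 2*1*4/2 + 2*2
= 8/2 + 4
= 4 + 4 = 8

8


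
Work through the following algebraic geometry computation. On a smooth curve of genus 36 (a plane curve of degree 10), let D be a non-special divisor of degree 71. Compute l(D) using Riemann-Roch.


First, compute the genus of a smooth plane curve of degree 10:
g = (d-1)(d-2)/2 = (10-1)(10-2)/2 = 36
For a non-special divisor D (i.e., h^1(D) = 0), Riemann-Roch gives:
l(D) = deg(D) - g + 1
Since deg(D) = 71 >= 2g - 1 = 71, D is non-special.
l(D) = 71 - 36 + 1 = 36

36


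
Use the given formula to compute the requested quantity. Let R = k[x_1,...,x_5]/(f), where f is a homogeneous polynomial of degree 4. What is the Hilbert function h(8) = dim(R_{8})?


For R = k[x_1,...,x_n]/(f) with f homogeneous of degree e:
The Hilbert series is (1 - t^e)/(1 - t)^n.
So h(d) = C(d+n-1, n-1) - C(d-e+n-1, n-1) for d >= e.
With n=5, e=4, d=8:
C(8+5-1, 5-1) = C(12, 4) = 495
C(8-4+5-1, 5-1) = C(8, 4) = 70
h(8) = 495 - 70 = 425

425


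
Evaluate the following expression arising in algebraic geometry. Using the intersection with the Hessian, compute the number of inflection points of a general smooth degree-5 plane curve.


For a general smooth plane curve C of degree d, the inflection points are
the intersection of C with its Hessian curve, which has degree 3(d-2).
By Bezout, the total intersection number is d * 3(d-2) = 5 * 9 = 45.
For a general curve every flex is ordinary, so each contributes
multiplicity 1 to C·Hess(C), and the number of distinct inflection
points is 3d(d-2).
Inflection points = 3*5*(5-2) = 3*5*3 = 45

45
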